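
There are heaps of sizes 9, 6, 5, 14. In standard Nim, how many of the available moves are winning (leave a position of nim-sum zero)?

Nim-sum: 9 XOR 6 XOR 5 XOR 14 = 4.
The overall nim-sum is X = 4. A heap of size p has a winning move iff p XOR X < p (reduce it to p XOR X).
  9: 9 XOR 4 = 13 ≥ 9 — no move.
  6: 6 XOR 4 = 2 < 6 — winning move (to 2).
  5: 5 XOR 4 = 1 < 5 — winning move (to 1).
  14: 14 XOR 4 = 10 < 14 — winning move (to 10).
That gives 3 winning moves.

3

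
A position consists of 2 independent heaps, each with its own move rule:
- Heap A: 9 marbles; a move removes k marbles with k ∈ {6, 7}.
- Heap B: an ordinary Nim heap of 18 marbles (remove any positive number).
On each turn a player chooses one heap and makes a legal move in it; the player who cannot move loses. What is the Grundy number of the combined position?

19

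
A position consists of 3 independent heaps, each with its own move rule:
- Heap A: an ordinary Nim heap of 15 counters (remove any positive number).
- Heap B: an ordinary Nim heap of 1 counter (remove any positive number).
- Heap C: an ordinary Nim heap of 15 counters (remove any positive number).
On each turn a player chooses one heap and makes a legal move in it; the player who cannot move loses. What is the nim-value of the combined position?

1

Heap A is a plain Nim heap of size 15, so its Grundy value is 15.
Heap B is a plain Nim heap of size 1, so its Grundy value is 1.
Heap C is a plain Nim heap of size 15, so its Grundy value is 15.
The value of a disjunctive sum is the nim-sum of the parts.
Combined value = 15 XOR 1 XOR 15 = 1.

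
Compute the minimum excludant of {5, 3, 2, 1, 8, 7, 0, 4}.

6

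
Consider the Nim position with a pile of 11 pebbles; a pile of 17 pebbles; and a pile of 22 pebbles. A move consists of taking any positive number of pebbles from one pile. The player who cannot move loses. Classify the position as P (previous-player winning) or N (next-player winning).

N-position

Nim-sum: 11 ^ 17 ^ 22 = 12.
The nim-sum is 12 ≠ 0, so this is an N-position: the player to move can win.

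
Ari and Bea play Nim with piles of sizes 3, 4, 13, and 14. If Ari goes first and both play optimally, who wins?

Compute the nim-sum pairwise:
3 ^ 4 = 7
7 ^ 13 = 10
10 ^ 14 = 4
The nim-sum is 4 ≠ 0, so this is an N-position: the player to move can win; Ari has a winning move.

Ari wins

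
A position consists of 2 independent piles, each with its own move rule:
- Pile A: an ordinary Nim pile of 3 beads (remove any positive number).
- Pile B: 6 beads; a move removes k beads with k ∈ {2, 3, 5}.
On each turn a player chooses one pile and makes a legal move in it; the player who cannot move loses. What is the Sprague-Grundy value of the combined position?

0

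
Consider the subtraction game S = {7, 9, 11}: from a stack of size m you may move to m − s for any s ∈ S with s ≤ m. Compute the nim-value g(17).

2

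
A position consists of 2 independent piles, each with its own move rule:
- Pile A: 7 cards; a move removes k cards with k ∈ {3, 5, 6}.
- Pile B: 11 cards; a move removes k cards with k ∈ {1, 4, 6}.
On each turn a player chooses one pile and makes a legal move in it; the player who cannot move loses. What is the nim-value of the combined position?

For pile A, compute g(0), g(1), … with moves {3, 5, 6}:
k:     0  1  2  3  4  5  6  7
g(k):  0  0  0  1  1  1  2  2
So g(7) = 2.
For pile B, compute g(0), g(1), … with moves {1, 4, 6}:
g(0) = mex{} = 0
g(1) = mex{0} = 1
g(2) = mex{1} = 0
g(3) = mex{0} = 1
g(4) = mex{0,1} = 2
g(5) = mex{1,2} = 0
g(6) = mex{0} = 1
g(7) = mex{1} = 0
g(8) = mex{0,2} = 1
g(9) = mex{0,1} = 2
g(10) = mex{1,2} = 0
g(11) = mex{0} = 1
So g(11) = 1.
By the Sprague-Grundy theorem, the Grundy value of a sum of independent games is the XOR of the component values.
Combined value = 2 ⊕ 1 = 3.

3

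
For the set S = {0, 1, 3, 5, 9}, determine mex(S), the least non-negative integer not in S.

The values 0, 1 are all present; 2 is the first non-negative integer missing from the set.

2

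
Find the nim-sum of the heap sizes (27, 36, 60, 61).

62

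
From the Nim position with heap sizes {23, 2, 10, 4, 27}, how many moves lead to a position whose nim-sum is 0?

Write each in binary and XOR column by column:
  10111  (23)
  00010  (2)
  01010  (10)
  00100  (4)
  11011  (27)
  -----
  00000  (0)
The nim-sum is already 0, so every move leaves a nonzero nim-sum — there are no winning moves.

0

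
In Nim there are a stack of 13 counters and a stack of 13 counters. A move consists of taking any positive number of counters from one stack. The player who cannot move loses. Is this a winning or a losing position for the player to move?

Losing position

Compute the nim-sum pairwise:
13 ⊕ 13 = 0
The nim-sum is 0, so this is a P-position: the player to move is in a losing position under optimal play.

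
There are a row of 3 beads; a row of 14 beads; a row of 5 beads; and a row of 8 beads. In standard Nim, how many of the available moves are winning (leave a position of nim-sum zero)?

Nim-sum: 3 ^ 14 ^ 5 ^ 8 = 0.
The nim-sum is already 0, so every move leaves a nonzero nim-sum — there are no winning moves.

0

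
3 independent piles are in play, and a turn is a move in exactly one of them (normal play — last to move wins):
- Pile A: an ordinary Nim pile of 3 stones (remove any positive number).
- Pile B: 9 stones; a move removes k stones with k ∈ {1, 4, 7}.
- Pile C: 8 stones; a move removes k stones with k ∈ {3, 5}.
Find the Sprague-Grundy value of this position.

2

Pile A is a plain Nim pile of size 3, so its Grundy value is 3.
Build the Grundy sequence for pile B with g(k) = mex{g(k−s) : s ∈ {1, 4, 7}, s ≤ k}:
g(0) = mex{} = 0
g(1) = mex{0} = 1
g(2) = mex{1} = 0
g(3) = mex{0} = 1
g(4) = mex{0,1} = 2
g(5) = mex{1,2} = 0
g(6) = mex{0} = 1
g(7) = mex{0,1} = 2
g(8) = mex{1,2} = 0
g(9) = mex{0} = 1
So g(9) = 1.
Grundy values for pile C (subtraction set {3, 5}):
k:     0  1  2  3  4  5  6  7  8
g(k):  0  0  0  1  1  1  2  2  0
So g(8) = 0.
The value of a disjunctive sum is the nim-sum of the parts.
Combined value = 3 ⊕ 1 ⊕ 0 = 2.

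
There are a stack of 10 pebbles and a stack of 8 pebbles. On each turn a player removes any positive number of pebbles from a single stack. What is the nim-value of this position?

Compute the nim-sum pairwise:
10 ⊕ 8 = 2

2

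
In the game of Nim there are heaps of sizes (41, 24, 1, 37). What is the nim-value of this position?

21

Compute the nim-sum pairwise:
41 ⊕ 24 = 49
49 ⊕ 1 = 48
48 ⊕ 37 = 21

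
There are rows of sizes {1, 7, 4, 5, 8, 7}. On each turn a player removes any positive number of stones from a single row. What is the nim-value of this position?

Write each in binary and XOR column by column:
  0001  (1)
  0111  (7)
  0100  (4)
  0101  (5)
  1000  (8)
  0111  (7)
  ----
  1000  (8)

8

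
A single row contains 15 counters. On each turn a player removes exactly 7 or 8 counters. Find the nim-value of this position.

Build the Grundy sequence with g(k) = mex{g(k−s) : s ∈ {7, 8}, s ≤ k}:
k:     0  1  2  3  4  5  6  7  8  9 10 11 12 13 14 15
g(k):  0  0  0  0  0  0  0  1  1  1  1  1  1  1  2  0
So g(15) = 0.

0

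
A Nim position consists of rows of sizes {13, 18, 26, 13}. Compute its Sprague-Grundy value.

8

Compute the nim-sum pairwise:
13 XOR 18 = 31
31 XOR 26 = 5
5 XOR 13 = 8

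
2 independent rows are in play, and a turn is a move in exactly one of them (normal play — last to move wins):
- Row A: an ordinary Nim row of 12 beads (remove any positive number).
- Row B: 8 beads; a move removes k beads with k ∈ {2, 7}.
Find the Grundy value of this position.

14

Row A is a plain Nim row of size 12, so its Grundy value is 12.
Grundy values for row B (subtraction set {2, 7}):
k:     0  1  2  3  4  5  6  7  8
g(k):  0  0  1  1  0  0  1  1  2
So g(8) = 2.
The value of a disjunctive sum is the nim-sum of the parts.
Combined value = 12 XOR 2 = 14.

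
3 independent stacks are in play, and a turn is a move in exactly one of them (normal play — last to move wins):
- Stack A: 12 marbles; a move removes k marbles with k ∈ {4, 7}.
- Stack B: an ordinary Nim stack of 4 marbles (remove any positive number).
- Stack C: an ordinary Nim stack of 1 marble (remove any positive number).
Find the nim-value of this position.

Build the Grundy sequence for stack A with g(k) = mex{g(k−s) : s ∈ {4, 7}, s ≤ k}:
k:     0  1  2  3  4  5  6  7  8  9 10 11 12
g(k):  0  0  0  0  1  1  1  1  2  2  2  0  0
So g(12) = 0.
Stack B is a plain Nim stack of size 4, so its Grundy value is 4.
Stack C is a plain Nim stack of size 1, so its Grundy value is 1.
The value of a disjunctive sum is the nim-sum of the parts.
Combined value = 0 ⊕ 4 ⊕ 1 = 5.

5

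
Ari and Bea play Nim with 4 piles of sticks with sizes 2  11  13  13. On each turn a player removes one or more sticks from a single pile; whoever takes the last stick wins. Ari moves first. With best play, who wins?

Ari wins

Compute the nim-sum pairwise:
2 ^ 11 = 9
9 ^ 13 = 4
4 ^ 13 = 9
The nim-sum is 9 ≠ 0, so this is an N-position: the player to move can win; Ari has a winning move.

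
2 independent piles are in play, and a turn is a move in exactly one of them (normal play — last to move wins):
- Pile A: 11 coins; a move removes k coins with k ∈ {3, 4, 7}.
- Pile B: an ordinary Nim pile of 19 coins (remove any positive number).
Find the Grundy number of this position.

Build the Grundy sequence for pile A with g(k) = mex{g(k−s) : s ∈ {3, 4, 7}, s ≤ k}:
g(0) = mex{} = 0
g(1) = mex{} = 0
g(2) = mex{} = 0
g(3) = mex{0} = 1
g(4) = mex{0} = 1
g(5) = mex{0} = 1
g(6) = mex{0,1} = 2
g(7) = mex{0,1} = 2
g(8) = mex{0,1} = 2
g(9) = mex{0,1,2} = 3
g(10) = mex{1,2} = 0
g(11) = mex{1,2} = 0
So g(11) = 0.
Pile B is a plain Nim pile of size 19, so its Grundy value is 19.
By the Sprague-Grundy theorem, the Grundy value of a sum of independent games is the XOR of the component values.
Combined value = 0 XOR 19 = 19.

19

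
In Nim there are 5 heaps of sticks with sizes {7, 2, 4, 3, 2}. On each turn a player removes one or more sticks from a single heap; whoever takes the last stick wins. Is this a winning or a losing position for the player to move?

Compute the nim-sum pairwise:
7 ^ 2 = 5
5 ^ 4 = 1
1 ^ 3 = 2
2 ^ 2 = 0
The nim-sum is 0, so this is a P-position: the player to move is in a losing position under optimal play.

Losing position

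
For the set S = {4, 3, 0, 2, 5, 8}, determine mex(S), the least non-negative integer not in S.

1

0 is in the set but 1 is not, so the mex is 1.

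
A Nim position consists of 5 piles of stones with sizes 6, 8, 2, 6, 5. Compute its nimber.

Compute the nim-sum pairwise:
6 ⊕ 8 = 14
14 ⊕ 2 = 12
12 ⊕ 6 = 10
10 ⊕ 5 = 15

15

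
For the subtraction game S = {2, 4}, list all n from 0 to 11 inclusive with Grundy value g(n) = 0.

0, 1, 6, 7

Build the Grundy sequence with g(k) = mex{g(k−s) : s ∈ {2, 4}, s ≤ k}:
g(0) = mex{} = 0
g(1) = mex{} = 0
g(2) = mex{0} = 1
g(3) = mex{0} = 1
g(4) = mex{0,1} = 2
g(5) = mex{0,1} = 2
g(6) = mex{1,2} = 0
g(7) = mex{1,2} = 0
g(8) = mex{0,2} = 1
g(9) = mex{0,2} = 1
g(10) = mex{0,1} = 2
g(11) = mex{0,1} = 2
The P-positions (g = 0) in 0..11 are 0, 1, 6, 7.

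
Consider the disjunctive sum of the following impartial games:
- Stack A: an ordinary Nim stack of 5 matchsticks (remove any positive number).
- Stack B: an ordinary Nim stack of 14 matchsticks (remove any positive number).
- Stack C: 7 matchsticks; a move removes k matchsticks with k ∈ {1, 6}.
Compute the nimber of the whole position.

11

Stack A is a plain Nim stack of size 5, so its Grundy value is 5.
Stack B is a plain Nim stack of size 14, so its Grundy value is 14.
Build the Grundy sequence for stack C with g(k) = mex{g(k−s) : s ∈ {1, 6}, s ≤ k}:
g(0) = mex{} = 0
g(1) = mex{0} = 1
g(2) = mex{1} = 0
g(3) = mex{0} = 1
g(4) = mex{1} = 0
g(5) = mex{0} = 1
g(6) = mex{0,1} = 2
g(7) = mex{1,2} = 0
So g(7) = 0.
The value of a disjunctive sum is the nim-sum of the parts.
Combined value = 5 XOR 14 XOR 0 = 11.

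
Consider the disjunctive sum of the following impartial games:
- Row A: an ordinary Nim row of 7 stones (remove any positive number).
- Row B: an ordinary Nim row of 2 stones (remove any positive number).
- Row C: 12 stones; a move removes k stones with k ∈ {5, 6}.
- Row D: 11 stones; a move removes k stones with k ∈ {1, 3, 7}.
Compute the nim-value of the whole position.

Row A is a plain Nim row of size 7, so its Grundy value is 7.
Row B is a plain Nim row of size 2, so its Grundy value is 2.
Grundy values for row C (subtraction set {5, 6}):
g(0) = mex{} = 0
g(1) = mex{} = 0
g(2) = mex{} = 0
g(3) = mex{} = 0
g(4) = mex{} = 0
g(5) = mex{0} = 1
g(6) = mex{0} = 1
g(7) = mex{0} = 1
g(8) = mex{0} = 1
g(9) = mex{0} = 1
g(10) = mex{0,1} = 2
g(11) = mex{1} = 0
g(12) = mex{1} = 0
So g(12) = 0.
Grundy values for row D (subtraction set {1, 3, 7}):
g(0) = mex{} = 0
g(1) = mex{0} = 1
g(2) = mex{1} = 0
g(3) = mex{0} = 1
g(4) = mex{1} = 0
g(5) = mex{0} = 1
g(6) = mex{1} = 0
g(7) = mex{0} = 1
g(8) = mex{1} = 0
g(9) = mex{0} = 1
g(10) = mex{1} = 0
g(11) = mex{0} = 1
So g(11) = 1.
The value of a disjunctive sum is the nim-sum of the parts.
Combined value = 7 ⊕ 2 ⊕ 0 ⊕ 1 = 4.

4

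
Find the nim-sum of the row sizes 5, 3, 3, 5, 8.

8

Write each in binary and XOR column by column:
  0101  (5)
  0011  (3)
  0011  (3)
  0101  (5)
  1000  (8)
  ----
  1000  (8)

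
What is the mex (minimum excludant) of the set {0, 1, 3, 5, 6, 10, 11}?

The values 0, 1 are all present; 2 is the first non-negative integer missing from the set.

2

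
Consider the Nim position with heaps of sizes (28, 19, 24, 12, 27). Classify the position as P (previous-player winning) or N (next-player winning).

Write each in binary and XOR column by column:
  11100  (28)
  10011  (19)
  11000  (24)
  01100  (12)
  11011  (27)
  -----
  00000  (0)
The nim-sum is 0, so this is a P-position: the player to move is in a losing position under optimal play.

P-position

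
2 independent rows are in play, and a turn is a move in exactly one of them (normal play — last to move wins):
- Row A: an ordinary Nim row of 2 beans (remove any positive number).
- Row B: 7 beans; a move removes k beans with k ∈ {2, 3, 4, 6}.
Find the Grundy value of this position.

1

Row A is a plain Nim row of size 2, so its Grundy value is 2.
Grundy values for row B (subtraction set {2, 3, 4, 6}):
k:     0  1  2  3  4  5  6  7
g(k):  0  0  1  1  2  2  3  3
So g(7) = 3.
By the Sprague-Grundy theorem, the Grundy value of a sum of independent games is the XOR of the component values.
Combined value = 2 XOR 3 = 1.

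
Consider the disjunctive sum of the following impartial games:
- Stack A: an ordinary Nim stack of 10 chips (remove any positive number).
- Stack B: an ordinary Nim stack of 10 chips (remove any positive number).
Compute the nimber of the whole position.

Stack A is a plain Nim stack of size 10, so its Grundy value is 10.
Stack B is a plain Nim stack of size 10, so its Grundy value is 10.
By the Sprague-Grundy theorem, the Grundy value of a sum of independent games is the XOR of the component values.
Combined value = 10 XOR 10 = 0.

0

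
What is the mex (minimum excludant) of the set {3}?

0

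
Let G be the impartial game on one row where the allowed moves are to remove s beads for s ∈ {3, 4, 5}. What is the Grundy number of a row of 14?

2

Compute g(0), g(1), … for moves {3, 4, 5}:
g(0) = mex{} = 0
g(1) = mex{} = 0
g(2) = mex{} = 0
g(3) = mex{0} = 1
g(4) = mex{0} = 1
g(5) = mex{0} = 1
g(6) = mex{0,1} = 2
g(7) = mex{0,1} = 2
g(8) = mex{1} = 0
g(9) = mex{1,2} = 0
g(10) = mex{1,2} = 0
g(11) = mex{0,2} = 1
g(12) = mex{0,2} = 1
g(13) = mex{0} = 1
g(14) = mex{0,1} = 2
So g(14) = 2.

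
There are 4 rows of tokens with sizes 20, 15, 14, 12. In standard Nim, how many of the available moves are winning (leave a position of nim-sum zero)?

1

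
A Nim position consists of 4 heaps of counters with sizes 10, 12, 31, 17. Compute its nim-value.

8

Write each in binary and XOR column by column:
  01010  (10)
  01100  (12)
  11111  (31)
  10001  (17)
  -----
  01000  (8)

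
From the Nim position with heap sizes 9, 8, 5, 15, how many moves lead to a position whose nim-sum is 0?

3

Write each in binary and XOR column by column:
  1001  (9)
  1000  (8)
  0101  (5)
  1111  (15)
  ----
  1011  (11)
The overall nim-sum is X = 11. A heap of size p has a winning move iff p XOR X < p (reduce it to p XOR X).
  9: 9 XOR 11 = 2 < 9 — winning move (to 2).
  8: 8 XOR 11 = 3 < 8 — winning move (to 3).
  5: 5 XOR 11 = 14 ≥ 5 — no move.
  15: 15 XOR 11 = 4 < 15 — winning move (to 4).
That gives 3 winning moves.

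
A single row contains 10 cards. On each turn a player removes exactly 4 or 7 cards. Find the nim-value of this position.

2

Build the Grundy sequence with g(k) = mex{g(k−s) : s ∈ {4, 7}, s ≤ k}:
g(0) = mex{} = 0
g(1) = mex{} = 0
g(2) = mex{} = 0
g(3) = mex{} = 0
g(4) = mex{0} = 1
g(5) = mex{0} = 1
g(6) = mex{0} = 1
g(7) = mex{0} = 1
g(8) = mex{0,1} = 2
g(9) = mex{0,1} = 2
g(10) = mex{0,1} = 2
So g(10) = 2.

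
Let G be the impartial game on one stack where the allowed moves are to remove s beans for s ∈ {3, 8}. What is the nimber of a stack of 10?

1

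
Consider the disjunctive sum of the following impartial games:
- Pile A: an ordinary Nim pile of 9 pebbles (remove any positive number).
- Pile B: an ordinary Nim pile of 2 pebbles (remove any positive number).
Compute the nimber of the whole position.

Pile A is a plain Nim pile of size 9, so its Grundy value is 9.
Pile B is a plain Nim pile of size 2, so its Grundy value is 2.
By the Sprague-Grundy theorem, the Grundy value of a sum of independent games is the XOR of the component values.
Combined value = 9 XOR 2 = 11.

11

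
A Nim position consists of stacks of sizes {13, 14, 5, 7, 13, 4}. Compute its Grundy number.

Write each in binary and XOR column by column:
  1101  (13)
  1110  (14)
  0101  (5)
  0111  (7)
  1101  (13)
  0100  (4)
  ----
  1000  (8)

8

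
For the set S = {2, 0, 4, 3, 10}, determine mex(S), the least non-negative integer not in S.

0 is in the set but 1 is not, so the mex is 1.

1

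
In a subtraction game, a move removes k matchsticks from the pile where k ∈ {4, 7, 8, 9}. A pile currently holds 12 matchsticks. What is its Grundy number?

3

Compute g(0), g(1), … for moves {4, 7, 8, 9}:
g(0) = mex{} = 0
g(1) = mex{} = 0
g(2) = mex{} = 0
g(3) = mex{} = 0
g(4) = mex{0} = 1
g(5) = mex{0} = 1
g(6) = mex{0} = 1
g(7) = mex{0} = 1
g(8) = mex{0,1} = 2
g(9) = mex{0,1} = 2
g(10) = mex{0,1} = 2
g(11) = mex{0,1} = 2
g(12) = mex{0,1,2} = 3
So g(12) = 3.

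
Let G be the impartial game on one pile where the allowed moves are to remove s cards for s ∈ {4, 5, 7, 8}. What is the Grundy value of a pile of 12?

0

Grundy values for subtraction set {4, 5, 7, 8}:
g(0) = mex{} = 0
g(1) = mex{} = 0
g(2) = mex{} = 0
g(3) = mex{} = 0
g(4) = mex{0} = 1
g(5) = mex{0} = 1
g(6) = mex{0} = 1
g(7) = mex{0} = 1
g(8) = mex{0,1} = 2
g(9) = mex{0,1} = 2
g(10) = mex{0,1} = 2
g(11) = mex{0,1} = 2
g(12) = mex{1,2} = 0
So g(12) = 0.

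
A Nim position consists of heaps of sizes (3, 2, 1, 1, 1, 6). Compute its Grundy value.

Compute the nim-sum pairwise:
3 ⊕ 2 = 1
1 ⊕ 1 = 0
0 ⊕ 1 = 1
1 ⊕ 1 = 0
0 ⊕ 6 = 6

6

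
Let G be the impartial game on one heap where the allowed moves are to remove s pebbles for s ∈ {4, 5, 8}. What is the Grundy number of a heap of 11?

Compute g(0), g(1), … for moves {4, 5, 8}:
g(0) = mex{} = 0
g(1) = mex{} = 0
g(2) = mex{} = 0
g(3) = mex{} = 0
g(4) = mex{0} = 1
g(5) = mex{0} = 1
g(6) = mex{0} = 1
g(7) = mex{0} = 1
g(8) = mex{0,1} = 2
g(9) = mex{0,1} = 2
g(10) = mex{0,1} = 2
g(11) = mex{0,1} = 2
So g(11) = 2.

2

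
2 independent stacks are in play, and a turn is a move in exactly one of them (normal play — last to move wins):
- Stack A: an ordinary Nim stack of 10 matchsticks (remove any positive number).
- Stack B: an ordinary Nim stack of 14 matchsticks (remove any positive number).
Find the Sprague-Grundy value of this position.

4

Stack A is a plain Nim stack of size 10, so its Grundy value is 10.
Stack B is a plain Nim stack of size 14, so its Grundy value is 14.
The value of a disjunctive sum is the nim-sum of the parts.
Combined value = 10 ⊕ 14 = 4.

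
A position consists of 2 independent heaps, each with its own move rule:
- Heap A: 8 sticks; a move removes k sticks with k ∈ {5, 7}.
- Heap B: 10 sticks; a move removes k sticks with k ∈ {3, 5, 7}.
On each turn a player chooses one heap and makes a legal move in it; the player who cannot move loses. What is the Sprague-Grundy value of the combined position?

1

Build the Grundy sequence for heap A with g(k) = mex{g(k−s) : s ∈ {5, 7}, s ≤ k}:
g(0) = mex{} = 0
g(1) = mex{} = 0
g(2) = mex{} = 0
g(3) = mex{} = 0
g(4) = mex{} = 0
g(5) = mex{0} = 1
g(6) = mex{0} = 1
g(7) = mex{0} = 1
g(8) = mex{0} = 1
So g(8) = 1.
For heap B, compute g(0), g(1), … with moves {3, 5, 7}:
k:     0  1  2  3  4  5  6  7  8  9 10
g(k):  0  0  0  1  1  1  2  2  2  3  0
So g(10) = 0.
By the Sprague-Grundy theorem, the Grundy value of a sum of independent games is the XOR of the component values.
Combined value = 1 XOR 0 = 1.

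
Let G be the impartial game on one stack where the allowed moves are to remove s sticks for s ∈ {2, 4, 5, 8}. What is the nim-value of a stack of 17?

Grundy values for subtraction set {2, 4, 5, 8}:
k:     0  1  2  3  4  5  6  7  8  9 10 11 12 13 14 15 16 17
g(k):  0  0  1  1  2  2  3  0  4  1  0  2  1  0  2  1  0  2
So g(17) = 2.

2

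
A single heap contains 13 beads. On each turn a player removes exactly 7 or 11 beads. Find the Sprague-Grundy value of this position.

1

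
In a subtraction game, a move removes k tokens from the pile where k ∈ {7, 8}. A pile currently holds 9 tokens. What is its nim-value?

Build the Grundy sequence with g(k) = mex{g(k−s) : s ∈ {7, 8}, s ≤ k}:
k:     0  1  2  3  4  5  6  7  8  9
g(k):  0  0  0  0  0  0  0  1  1  1
So g(9) = 1.

1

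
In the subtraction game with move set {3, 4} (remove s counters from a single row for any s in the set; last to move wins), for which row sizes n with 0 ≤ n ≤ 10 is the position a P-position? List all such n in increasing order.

0, 1, 2, 7, 8, 9

Grundy values for subtraction set {3, 4}:
k:     0  1  2  3  4  5  6  7  8  9 10
g(k):  0  0  0  1  1  1  2  0  0  0  1
The P-positions (g = 0) in 0..10 are 0, 1, 2, 7, 8, 9.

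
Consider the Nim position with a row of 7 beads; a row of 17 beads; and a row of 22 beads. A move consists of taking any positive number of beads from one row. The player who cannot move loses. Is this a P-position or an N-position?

Nim-sum: 7 ⊕ 17 ⊕ 22 = 0.
The nim-sum is 0, so this is a P-position: the player to move is in a losing position under optimal play.

P-position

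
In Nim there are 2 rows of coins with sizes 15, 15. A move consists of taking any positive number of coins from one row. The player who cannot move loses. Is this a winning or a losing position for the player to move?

Losing position

In binary:
  1111  (15)
  1111  (15)
  ----
  0000  (0)
The nim-sum is 0, so this is a P-position: the player to move is in a losing position under optimal play.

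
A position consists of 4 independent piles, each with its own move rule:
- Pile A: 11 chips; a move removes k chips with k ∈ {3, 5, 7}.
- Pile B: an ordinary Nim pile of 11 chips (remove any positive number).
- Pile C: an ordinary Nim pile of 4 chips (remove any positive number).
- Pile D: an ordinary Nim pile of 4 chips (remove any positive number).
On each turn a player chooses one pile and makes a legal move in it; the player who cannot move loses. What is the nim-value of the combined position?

11

For pile A, compute g(0), g(1), … with moves {3, 5, 7}:
g(0) = mex{} = 0
g(1) = mex{} = 0
g(2) = mex{} = 0
g(3) = mex{0} = 1
g(4) = mex{0} = 1
g(5) = mex{0} = 1
g(6) = mex{0,1} = 2
g(7) = mex{0,1} = 2
g(8) = mex{0,1} = 2
g(9) = mex{0,1,2} = 3
g(10) = mex{1,2} = 0
g(11) = mex{1,2} = 0
So g(11) = 0.
Pile B is a plain Nim pile of size 11, so its Grundy value is 11.
Pile C is a plain Nim pile of size 4, so its Grundy value is 4.
Pile D is a plain Nim pile of size 4, so its Grundy value is 4.
By the Sprague-Grundy theorem, the Grundy value of a sum of independent games is the XOR of the component values.
Combined value = 0 ⊕ 11 ⊕ 4 ⊕ 4 = 11.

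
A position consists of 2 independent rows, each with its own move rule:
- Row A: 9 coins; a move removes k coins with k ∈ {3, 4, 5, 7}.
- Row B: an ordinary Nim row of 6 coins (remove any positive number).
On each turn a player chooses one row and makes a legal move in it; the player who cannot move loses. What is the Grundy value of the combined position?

Grundy values for row A (subtraction set {3, 4, 5, 7}):
k:     0  1  2  3  4  5  6  7  8  9
g(k):  0  0  0  1  1  1  2  2  2  3
So g(9) = 3.
Row B is a plain Nim row of size 6, so its Grundy value is 6.
By the Sprague-Grundy theorem, the Grundy value of a sum of independent games is the XOR of the component values.
Combined value = 3 XOR 6 = 5.

5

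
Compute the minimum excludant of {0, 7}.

1

0 is in the set but 1 is not, so the mex is 1.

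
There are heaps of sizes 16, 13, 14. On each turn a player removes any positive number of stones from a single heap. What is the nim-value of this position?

19

Compute the nim-sum pairwise:
16 ^ 13 = 29
29 ^ 14 = 19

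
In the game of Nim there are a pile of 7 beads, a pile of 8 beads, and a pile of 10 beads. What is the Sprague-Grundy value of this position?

5

Compute the nim-sum pairwise:
7 ⊕ 8 = 15
15 ⊕ 10 = 5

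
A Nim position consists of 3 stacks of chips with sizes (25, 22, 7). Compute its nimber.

Nim-sum: 25 XOR 22 XOR 7 = 8.

8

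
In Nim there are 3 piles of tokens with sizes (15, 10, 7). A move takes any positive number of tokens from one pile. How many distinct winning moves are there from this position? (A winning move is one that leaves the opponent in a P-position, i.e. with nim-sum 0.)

Write each in binary and XOR column by column:
  1111  (15)
  1010  (10)
  0111  (7)
  ----
  0010  (2)
The overall nim-sum is X = 2. A pile of size p has a winning move iff p XOR X < p (reduce it to p XOR X).
  15: 15 XOR 2 = 13 < 15 — winning move (to 13).
  10: 10 XOR 2 = 8 < 10 — winning move (to 8).
  7: 7 XOR 2 = 5 < 7 — winning move (to 5).
That gives 3 winning moves.

3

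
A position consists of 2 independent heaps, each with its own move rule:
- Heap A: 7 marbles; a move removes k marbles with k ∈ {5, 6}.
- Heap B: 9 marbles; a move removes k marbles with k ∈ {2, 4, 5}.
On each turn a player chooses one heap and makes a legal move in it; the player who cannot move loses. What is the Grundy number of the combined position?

0

Grundy values for heap A (subtraction set {5, 6}):
k:     0  1  2  3  4  5  6  7
g(k):  0  0  0  0  0  1  1  1
So g(7) = 1.
For heap B, compute g(0), g(1), … with moves {2, 4, 5}:
k:     0  1  2  3  4  5  6  7  8  9
g(k):  0  0  1  1  2  2  3  0  0  1
So g(9) = 1.
By the Sprague-Grundy theorem, the Grundy value of a sum of independent games is the XOR of the component values.
Combined value = 1 XOR 1 = 0.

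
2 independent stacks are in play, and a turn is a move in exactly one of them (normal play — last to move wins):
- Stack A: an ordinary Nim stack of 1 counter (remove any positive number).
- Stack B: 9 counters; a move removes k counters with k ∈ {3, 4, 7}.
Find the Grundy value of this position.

Stack A is a plain Nim stack of size 1, so its Grundy value is 1.
Grundy values for stack B (subtraction set {3, 4, 7}):
k:     0  1  2  3  4  5  6  7  8  9
g(k):  0  0  0  1  1  1  2  2  2  3
So g(9) = 3.
By the Sprague-Grundy theorem, the Grundy value of a sum of independent games is the XOR of the component values.
Combined value = 1 ⊕ 3 = 2.

2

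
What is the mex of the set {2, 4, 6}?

0 is not in the set, so the mex is 0.

0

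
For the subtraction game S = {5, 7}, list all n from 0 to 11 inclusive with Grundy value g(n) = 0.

0, 1, 2, 3, 4

Grundy values for subtraction set {5, 7}:
k:     0  1  2  3  4  5  6  7  8  9 10 11
g(k):  0  0  0  0  0  1  1  1  1  1  2  2
The P-positions (g = 0) in 0..11 are 0, 1, 2, 3, 4.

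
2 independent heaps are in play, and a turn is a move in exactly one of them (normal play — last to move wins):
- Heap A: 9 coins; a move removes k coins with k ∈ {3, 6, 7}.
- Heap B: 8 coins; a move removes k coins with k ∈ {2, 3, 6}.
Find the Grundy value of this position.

1

For heap A, compute g(0), g(1), … with moves {3, 6, 7}:
k:     0  1  2  3  4  5  6  7  8  9
g(k):  0  0  0  1  1  1  2  2  2  3
So g(9) = 3.
For heap B, compute g(0), g(1), … with moves {2, 3, 6}:
g(0) = mex{} = 0
g(1) = mex{} = 0
g(2) = mex{0} = 1
g(3) = mex{0} = 1
g(4) = mex{0,1} = 2
g(5) = mex{1} = 0
g(6) = mex{0,1,2} = 3
g(7) = mex{0,2} = 1
g(8) = mex{0,1,3} = 2
So g(8) = 2.
By the Sprague-Grundy theorem, the Grundy value of a sum of independent games is the XOR of the component values.
Combined value = 3 XOR 2 = 1.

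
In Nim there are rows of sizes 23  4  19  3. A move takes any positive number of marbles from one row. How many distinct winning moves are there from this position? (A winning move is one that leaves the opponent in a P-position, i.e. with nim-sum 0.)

3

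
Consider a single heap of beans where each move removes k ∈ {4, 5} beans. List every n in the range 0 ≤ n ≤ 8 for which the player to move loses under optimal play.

0, 1, 2, 3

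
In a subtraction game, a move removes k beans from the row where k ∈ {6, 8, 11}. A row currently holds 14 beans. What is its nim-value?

Compute g(0), g(1), … for moves {6, 8, 11}:
g(0) = mex{} = 0
g(1) = mex{} = 0
g(2) = mex{} = 0
g(3) = mex{} = 0
g(4) = mex{} = 0
g(5) = mex{} = 0
g(6) = mex{0} = 1
g(7) = mex{0} = 1
g(8) = mex{0} = 1
g(9) = mex{0} = 1
g(10) = mex{0} = 1
g(11) = mex{0} = 1
g(12) = mex{0,1} = 2
g(13) = mex{0,1} = 2
g(14) = mex{0,1} = 2
So g(14) = 2.

2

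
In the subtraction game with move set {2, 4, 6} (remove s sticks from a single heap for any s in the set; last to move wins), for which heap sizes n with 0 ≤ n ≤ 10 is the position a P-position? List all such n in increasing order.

Build the Grundy sequence with g(k) = mex{g(k−s) : s ∈ {2, 4, 6}, s ≤ k}:
g(0) = mex{} = 0
g(1) = mex{} = 0
g(2) = mex{0} = 1
g(3) = mex{0} = 1
g(4) = mex{0,1} = 2
g(5) = mex{0,1} = 2
g(6) = mex{0,1,2} = 3
g(7) = mex{0,1,2} = 3
g(8) = mex{1,2,3} = 0
g(9) = mex{1,2,3} = 0
g(10) = mex{0,2,3} = 1
The P-positions (g = 0) in 0..10 are 0, 1, 8, 9.

0, 1, 8, 9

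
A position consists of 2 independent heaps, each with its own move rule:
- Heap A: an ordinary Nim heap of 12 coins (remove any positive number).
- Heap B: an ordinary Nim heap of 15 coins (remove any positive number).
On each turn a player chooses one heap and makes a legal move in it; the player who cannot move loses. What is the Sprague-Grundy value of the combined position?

3

Heap A is a plain Nim heap of size 12, so its Grundy value is 12.
Heap B is a plain Nim heap of size 15, so its Grundy value is 15.
The value of a disjunctive sum is the nim-sum of the parts.
Combined value = 12 ⊕ 15 = 3.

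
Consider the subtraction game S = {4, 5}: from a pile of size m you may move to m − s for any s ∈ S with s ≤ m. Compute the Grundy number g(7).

Compute g(0), g(1), … for moves {4, 5}:
k:     0  1  2  3  4  5  6  7
g(k):  0  0  0  0  1  1  1  1
So g(7) = 1.

1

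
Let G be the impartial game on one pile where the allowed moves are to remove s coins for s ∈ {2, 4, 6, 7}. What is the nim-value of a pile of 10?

0

Compute g(0), g(1), … for moves {2, 4, 6, 7}:
k:     0  1  2  3  4  5  6  7  8  9 10
g(k):  0  0  1  1  2  2  3  3  4  0  0
So g(10) = 0.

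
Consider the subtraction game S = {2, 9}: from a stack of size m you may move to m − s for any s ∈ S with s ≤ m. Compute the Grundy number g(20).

2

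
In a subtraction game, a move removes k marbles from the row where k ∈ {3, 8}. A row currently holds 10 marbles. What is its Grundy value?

Compute g(0), g(1), … for moves {3, 8}:
g(0) = mex{} = 0
g(1) = mex{} = 0
g(2) = mex{} = 0
g(3) = mex{0} = 1
g(4) = mex{0} = 1
g(5) = mex{0} = 1
g(6) = mex{1} = 0
g(7) = mex{1} = 0
g(8) = mex{0,1} = 2
g(9) = mex{0} = 1
g(10) = mex{0} = 1
So g(10) = 1.

1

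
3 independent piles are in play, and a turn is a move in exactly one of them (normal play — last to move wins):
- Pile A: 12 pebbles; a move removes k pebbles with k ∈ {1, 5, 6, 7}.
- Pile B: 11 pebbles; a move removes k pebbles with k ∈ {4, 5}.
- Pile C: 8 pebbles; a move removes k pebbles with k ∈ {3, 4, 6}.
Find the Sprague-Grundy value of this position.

For pile A, compute g(0), g(1), … with moves {1, 5, 6, 7}:
g(0) = mex{} = 0
g(1) = mex{0} = 1
g(2) = mex{1} = 0
g(3) = mex{0} = 1
g(4) = mex{1} = 0
g(5) = mex{0} = 1
g(6) = mex{0,1} = 2
g(7) = mex{0,1,2} = 3
g(8) = mex{0,1,3} = 2
g(9) = mex{0,1,2} = 3
g(10) = mex{0,1,3} = 2
g(11) = mex{0,1,2} = 3
g(12) = mex{1,2,3} = 0
So g(12) = 0.
Grundy values for pile B (subtraction set {4, 5}):
g(0) = mex{} = 0
g(1) = mex{} = 0
g(2) = mex{} = 0
g(3) = mex{} = 0
g(4) = mex{0} = 1
g(5) = mex{0} = 1
g(6) = mex{0} = 1
g(7) = mex{0} = 1
g(8) = mex{0,1} = 2
g(9) = mex{1} = 0
g(10) = mex{1} = 0
g(11) = mex{1} = 0
So g(11) = 0.
Grundy values for pile C (subtraction set {3, 4, 6}):
k:     0  1  2  3  4  5  6  7  8
g(k):  0  0  0  1  1  1  2  2  2
So g(8) = 2.
The value of a disjunctive sum is the nim-sum of the parts.
Combined value = 0 XOR 0 XOR 2 = 2.

2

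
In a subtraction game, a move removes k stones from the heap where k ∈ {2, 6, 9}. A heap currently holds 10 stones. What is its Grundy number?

1

Compute g(0), g(1), … for moves {2, 6, 9}:
g(0) = mex{} = 0
g(1) = mex{} = 0
g(2) = mex{0} = 1
g(3) = mex{0} = 1
g(4) = mex{1} = 0
g(5) = mex{1} = 0
g(6) = mex{0} = 1
g(7) = mex{0} = 1
g(8) = mex{1} = 0
g(9) = mex{0,1} = 2
g(10) = mex{0} = 1
So g(10) = 1.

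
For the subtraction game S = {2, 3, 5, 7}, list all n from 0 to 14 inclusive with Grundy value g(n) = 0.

0, 1, 9, 10

Grundy values for subtraction set {2, 3, 5, 7}:
g(0) = mex{} = 0
g(1) = mex{} = 0
g(2) = mex{0} = 1
g(3) = mex{0} = 1
g(4) = mex{0,1} = 2
g(5) = mex{0,1} = 2
g(6) = mex{0,1,2} = 3
g(7) = mex{0,1,2} = 3
g(8) = mex{0,1,2,3} = 4
g(9) = mex{1,2,3} = 0
g(10) = mex{1,2,3,4} = 0
g(11) = mex{0,2,3,4} = 1
g(12) = mex{0,2,3} = 1
g(13) = mex{0,1,3,4} = 2
g(14) = mex{0,1,3} = 2
The P-positions (g = 0) in 0..14 are 0, 1, 9, 10.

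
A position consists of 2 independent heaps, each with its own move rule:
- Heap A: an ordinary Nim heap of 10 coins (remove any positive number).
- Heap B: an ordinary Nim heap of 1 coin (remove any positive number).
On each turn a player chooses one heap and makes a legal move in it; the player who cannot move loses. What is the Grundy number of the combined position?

Heap A is a plain Nim heap of size 10, so its Grundy value is 10.
Heap B is a plain Nim heap of size 1, so its Grundy value is 1.
The value of a disjunctive sum is the nim-sum of the parts.
Combined value = 10 XOR 1 = 11.

11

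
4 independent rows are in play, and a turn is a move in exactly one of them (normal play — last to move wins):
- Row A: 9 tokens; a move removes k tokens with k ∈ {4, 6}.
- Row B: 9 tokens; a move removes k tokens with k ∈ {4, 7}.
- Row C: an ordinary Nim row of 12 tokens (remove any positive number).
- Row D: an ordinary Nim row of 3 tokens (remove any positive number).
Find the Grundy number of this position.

15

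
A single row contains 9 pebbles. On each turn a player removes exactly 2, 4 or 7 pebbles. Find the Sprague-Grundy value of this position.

0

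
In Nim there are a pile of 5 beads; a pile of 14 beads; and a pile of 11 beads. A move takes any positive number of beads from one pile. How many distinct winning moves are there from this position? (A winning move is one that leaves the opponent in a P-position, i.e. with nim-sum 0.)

0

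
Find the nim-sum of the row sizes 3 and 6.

Compute the nim-sum pairwise:
3 ^ 6 = 5

5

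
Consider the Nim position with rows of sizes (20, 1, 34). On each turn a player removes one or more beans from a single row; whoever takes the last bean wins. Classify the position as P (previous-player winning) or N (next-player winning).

Nim-sum: 20 ⊕ 1 ⊕ 34 = 55.
The nim-sum is 55 ≠ 0, so this is an N-position: the player to move can win.

N-position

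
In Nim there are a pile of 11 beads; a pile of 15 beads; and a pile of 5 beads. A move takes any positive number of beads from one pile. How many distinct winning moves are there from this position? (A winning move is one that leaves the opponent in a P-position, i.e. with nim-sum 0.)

3

Compute the nim-sum pairwise:
11 ⊕ 15 = 4
4 ⊕ 5 = 1
The overall nim-sum is X = 1. A pile of size p has a winning move iff p XOR X < p (reduce it to p XOR X).
  11: 11 XOR 1 = 10 < 11 — winning move (to 10).
  15: 15 XOR 1 = 14 < 15 — winning move (to 14).
  5: 5 XOR 1 = 4 < 5 — winning move (to 4).
That gives 3 winning moves.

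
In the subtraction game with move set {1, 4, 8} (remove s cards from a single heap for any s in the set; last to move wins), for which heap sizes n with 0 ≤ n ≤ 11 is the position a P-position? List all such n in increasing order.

0, 2, 5, 7

Compute g(0), g(1), … for moves {1, 4, 8}:
g(0) = mex{} = 0
g(1) = mex{0} = 1
g(2) = mex{1} = 0
g(3) = mex{0} = 1
g(4) = mex{0,1} = 2
g(5) = mex{1,2} = 0
g(6) = mex{0} = 1
g(7) = mex{1} = 0
g(8) = mex{0,2} = 1
g(9) = mex{0,1} = 2
g(10) = mex{0,1,2} = 3
g(11) = mex{0,1,3} = 2
The P-positions (g = 0) in 0..11 are 0, 2, 5, 7.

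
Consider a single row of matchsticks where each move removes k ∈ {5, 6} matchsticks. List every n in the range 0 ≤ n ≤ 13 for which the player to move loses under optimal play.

Build the Grundy sequence with g(k) = mex{g(k−s) : s ∈ {5, 6}, s ≤ k}:
g(0) = mex{} = 0
g(1) = mex{} = 0
g(2) = mex{} = 0
g(3) = mex{} = 0
g(4) = mex{} = 0
g(5) = mex{0} = 1
g(6) = mex{0} = 1
g(7) = mex{0} = 1
g(8) = mex{0} = 1
g(9) = mex{0} = 1
g(10) = mex{0,1} = 2
g(11) = mex{1} = 0
g(12) = mex{1} = 0
g(13) = mex{1} = 0
The P-positions (g = 0) in 0..13 are 0, 1, 2, 3, 4, 11, 12, 13.

0, 1, 2, 3, 4, 11, 12, 13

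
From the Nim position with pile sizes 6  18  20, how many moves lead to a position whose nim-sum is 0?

0

Compute the nim-sum pairwise:
6 ^ 18 = 20
20 ^ 20 = 0
The nim-sum is already 0, so every move leaves a nonzero nim-sum — there are no winning moves.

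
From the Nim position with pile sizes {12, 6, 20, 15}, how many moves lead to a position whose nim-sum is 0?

1

Write each in binary and XOR column by column:
  01100  (12)
  00110  (6)
  10100  (20)
  01111  (15)
  -----
  10001  (17)
The overall nim-sum is X = 17. A pile of size p has a winning move iff p XOR X < p (reduce it to p XOR X).
  12: 12 XOR 17 = 29 ≥ 12 — no move.
  6: 6 XOR 17 = 23 ≥ 6 — no move.
  20: 20 XOR 17 = 5 < 20 — winning move (to 5).
  15: 15 XOR 17 = 30 ≥ 15 — no move.
That gives 1 winning move.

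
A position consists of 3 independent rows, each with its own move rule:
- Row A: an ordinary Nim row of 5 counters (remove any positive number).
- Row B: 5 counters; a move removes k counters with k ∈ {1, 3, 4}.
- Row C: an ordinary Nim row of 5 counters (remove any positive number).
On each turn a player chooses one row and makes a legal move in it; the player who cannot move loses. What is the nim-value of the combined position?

3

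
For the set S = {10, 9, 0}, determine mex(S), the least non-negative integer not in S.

0 is in the set but 1 is not, so the mex is 1.

1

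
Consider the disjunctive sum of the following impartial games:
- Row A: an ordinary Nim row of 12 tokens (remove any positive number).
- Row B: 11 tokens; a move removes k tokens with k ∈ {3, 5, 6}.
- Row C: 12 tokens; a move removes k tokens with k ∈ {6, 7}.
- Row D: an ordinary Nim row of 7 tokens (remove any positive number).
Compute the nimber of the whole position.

9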